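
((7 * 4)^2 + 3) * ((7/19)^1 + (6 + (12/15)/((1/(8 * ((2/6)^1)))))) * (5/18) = 1906901/1026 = 1858.58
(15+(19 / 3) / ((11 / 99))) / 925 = 72 / 925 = 0.08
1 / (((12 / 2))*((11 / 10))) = 0.15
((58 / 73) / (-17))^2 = 3364 / 1540081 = 0.00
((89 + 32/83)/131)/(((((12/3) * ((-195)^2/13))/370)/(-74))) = -1.60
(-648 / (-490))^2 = 104976 / 60025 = 1.75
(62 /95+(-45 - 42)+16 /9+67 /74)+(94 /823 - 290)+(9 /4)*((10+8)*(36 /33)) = -188656579609 /572783310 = -329.37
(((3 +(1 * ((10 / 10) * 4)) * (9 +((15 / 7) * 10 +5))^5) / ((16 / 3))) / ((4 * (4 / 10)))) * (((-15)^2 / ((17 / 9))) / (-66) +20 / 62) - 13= -138185127119130541 / 3563160832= -38781613.75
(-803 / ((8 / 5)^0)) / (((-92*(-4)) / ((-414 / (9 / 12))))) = 1204.50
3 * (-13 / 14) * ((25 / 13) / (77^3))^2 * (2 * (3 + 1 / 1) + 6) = -0.00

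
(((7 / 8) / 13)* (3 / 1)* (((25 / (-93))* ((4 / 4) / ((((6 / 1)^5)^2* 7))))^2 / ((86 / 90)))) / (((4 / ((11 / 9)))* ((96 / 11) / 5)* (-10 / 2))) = -378125 / 126707029446792817240178688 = -0.00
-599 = -599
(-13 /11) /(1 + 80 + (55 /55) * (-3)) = -1 /66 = -0.02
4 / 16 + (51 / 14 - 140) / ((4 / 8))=-7629 / 28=-272.46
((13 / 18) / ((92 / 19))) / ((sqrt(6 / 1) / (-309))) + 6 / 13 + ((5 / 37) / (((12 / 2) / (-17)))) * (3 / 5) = 223 / 962 - 25441 * sqrt(6) / 3312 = -18.58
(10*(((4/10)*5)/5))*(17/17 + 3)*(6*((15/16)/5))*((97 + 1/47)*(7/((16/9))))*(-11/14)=-253935/47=-5402.87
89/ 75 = 1.19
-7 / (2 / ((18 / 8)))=-63 / 8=-7.88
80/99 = 0.81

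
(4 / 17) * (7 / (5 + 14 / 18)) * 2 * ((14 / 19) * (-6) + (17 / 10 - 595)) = -7154721 / 20995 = -340.78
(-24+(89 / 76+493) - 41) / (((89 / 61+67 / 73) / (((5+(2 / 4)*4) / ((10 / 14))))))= 145243501 / 82080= 1769.54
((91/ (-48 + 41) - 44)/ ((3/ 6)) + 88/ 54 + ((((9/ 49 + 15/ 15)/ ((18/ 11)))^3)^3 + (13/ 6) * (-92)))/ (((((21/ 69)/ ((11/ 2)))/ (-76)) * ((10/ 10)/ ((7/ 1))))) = 2996198.13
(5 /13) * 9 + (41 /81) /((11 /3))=13898 /3861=3.60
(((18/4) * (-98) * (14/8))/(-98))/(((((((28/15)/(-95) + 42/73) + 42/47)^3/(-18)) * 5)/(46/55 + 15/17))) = -608509880247742823075625/38018458050582211831552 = -16.01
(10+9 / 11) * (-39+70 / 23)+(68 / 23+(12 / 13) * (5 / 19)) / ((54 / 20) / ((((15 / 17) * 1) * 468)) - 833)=-4049722832401 / 10410918881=-388.99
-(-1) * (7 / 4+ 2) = 15 / 4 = 3.75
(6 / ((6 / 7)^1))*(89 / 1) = 623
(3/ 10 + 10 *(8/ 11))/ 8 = 833/ 880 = 0.95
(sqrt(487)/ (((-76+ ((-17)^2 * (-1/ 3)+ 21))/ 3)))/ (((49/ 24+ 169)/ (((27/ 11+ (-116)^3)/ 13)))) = 307.10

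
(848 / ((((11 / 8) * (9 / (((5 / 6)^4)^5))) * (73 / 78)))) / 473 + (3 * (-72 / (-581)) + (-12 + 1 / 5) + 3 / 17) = -9039460152648697336009271 / 803670525997828267806720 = -11.25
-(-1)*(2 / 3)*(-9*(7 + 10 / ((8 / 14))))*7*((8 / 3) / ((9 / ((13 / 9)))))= -35672 / 81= -440.40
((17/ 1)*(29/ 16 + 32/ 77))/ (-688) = -46665/ 847616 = -0.06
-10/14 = -5/7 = -0.71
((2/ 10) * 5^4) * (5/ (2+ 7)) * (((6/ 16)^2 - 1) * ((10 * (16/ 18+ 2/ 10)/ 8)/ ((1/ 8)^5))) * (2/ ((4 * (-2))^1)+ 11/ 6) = -1024100000/ 243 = -4214403.29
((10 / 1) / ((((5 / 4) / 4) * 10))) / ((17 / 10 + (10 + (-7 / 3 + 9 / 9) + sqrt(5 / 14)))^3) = 900321046531200 / 307269482814859573 - 18446923152000 * sqrt(70) / 307269482814859573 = 0.00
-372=-372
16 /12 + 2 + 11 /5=83 /15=5.53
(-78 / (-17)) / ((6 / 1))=13 / 17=0.76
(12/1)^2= 144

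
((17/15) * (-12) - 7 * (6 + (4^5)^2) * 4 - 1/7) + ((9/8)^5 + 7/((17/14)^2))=-9731423168149637/331448320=-29360303.19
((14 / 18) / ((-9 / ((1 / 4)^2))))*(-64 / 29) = 28 / 2349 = 0.01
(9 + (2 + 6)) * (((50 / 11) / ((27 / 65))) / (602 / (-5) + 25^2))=276250 / 749331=0.37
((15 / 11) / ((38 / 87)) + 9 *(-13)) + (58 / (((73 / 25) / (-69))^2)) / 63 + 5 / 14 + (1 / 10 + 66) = 5197325451 / 11137610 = 466.65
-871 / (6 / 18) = -2613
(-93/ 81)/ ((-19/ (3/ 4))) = 31/ 684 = 0.05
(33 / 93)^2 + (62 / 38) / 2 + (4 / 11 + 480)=193339391 / 401698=481.31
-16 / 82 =-8 / 41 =-0.20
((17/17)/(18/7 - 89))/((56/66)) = -3/220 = -0.01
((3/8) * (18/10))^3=19683/64000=0.31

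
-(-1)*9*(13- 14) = -9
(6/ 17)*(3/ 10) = 0.11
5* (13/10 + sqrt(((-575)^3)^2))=1901093763/2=950546881.50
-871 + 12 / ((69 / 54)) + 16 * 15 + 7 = -14136 / 23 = -614.61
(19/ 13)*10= 190/ 13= 14.62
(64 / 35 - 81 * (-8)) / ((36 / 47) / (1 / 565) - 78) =534484 / 291795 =1.83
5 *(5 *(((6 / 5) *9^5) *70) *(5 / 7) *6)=531441000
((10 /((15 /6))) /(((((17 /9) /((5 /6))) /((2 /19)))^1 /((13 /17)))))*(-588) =-458640 /5491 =-83.53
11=11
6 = 6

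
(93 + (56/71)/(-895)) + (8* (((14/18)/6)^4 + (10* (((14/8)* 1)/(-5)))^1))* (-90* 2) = 19258866240571/3752268705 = 5132.59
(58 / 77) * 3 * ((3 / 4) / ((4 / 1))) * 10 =1305 / 308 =4.24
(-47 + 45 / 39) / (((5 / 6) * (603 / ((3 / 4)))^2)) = -0.00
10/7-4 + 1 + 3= 10/7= 1.43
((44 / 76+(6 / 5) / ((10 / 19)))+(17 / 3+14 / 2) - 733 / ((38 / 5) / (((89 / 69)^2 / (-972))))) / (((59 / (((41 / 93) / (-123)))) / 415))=-5725434080251 / 14473523222280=-0.40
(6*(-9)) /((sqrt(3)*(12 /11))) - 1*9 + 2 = -33*sqrt(3) /2 - 7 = -35.58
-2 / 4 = -1 / 2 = -0.50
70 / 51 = 1.37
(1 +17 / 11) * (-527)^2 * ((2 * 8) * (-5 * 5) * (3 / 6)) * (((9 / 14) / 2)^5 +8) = -956373649347425 / 845152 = -1131599581.31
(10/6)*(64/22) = 4.85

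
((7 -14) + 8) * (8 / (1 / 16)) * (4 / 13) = 512 / 13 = 39.38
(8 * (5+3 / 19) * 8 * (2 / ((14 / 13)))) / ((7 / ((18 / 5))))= 29952 / 95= 315.28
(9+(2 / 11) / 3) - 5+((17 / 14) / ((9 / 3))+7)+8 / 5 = 13.07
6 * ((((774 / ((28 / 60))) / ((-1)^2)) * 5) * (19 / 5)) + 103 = 1324261 / 7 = 189180.14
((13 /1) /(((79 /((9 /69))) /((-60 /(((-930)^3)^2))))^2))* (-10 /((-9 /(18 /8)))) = 13 /17061618167516913649387380369000000000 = 0.00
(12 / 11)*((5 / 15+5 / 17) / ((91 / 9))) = 1152 / 17017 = 0.07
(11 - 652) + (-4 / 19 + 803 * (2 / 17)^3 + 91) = -51238446 / 93347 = -548.90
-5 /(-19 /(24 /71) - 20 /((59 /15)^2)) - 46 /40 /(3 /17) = -1853249579 /288232140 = -6.43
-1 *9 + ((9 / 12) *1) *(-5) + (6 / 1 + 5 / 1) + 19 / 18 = -25 / 36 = -0.69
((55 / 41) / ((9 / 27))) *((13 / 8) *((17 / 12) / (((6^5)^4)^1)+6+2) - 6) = 3295893071822624515 / 116997070082015232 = 28.17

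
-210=-210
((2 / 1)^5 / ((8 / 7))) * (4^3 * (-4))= -7168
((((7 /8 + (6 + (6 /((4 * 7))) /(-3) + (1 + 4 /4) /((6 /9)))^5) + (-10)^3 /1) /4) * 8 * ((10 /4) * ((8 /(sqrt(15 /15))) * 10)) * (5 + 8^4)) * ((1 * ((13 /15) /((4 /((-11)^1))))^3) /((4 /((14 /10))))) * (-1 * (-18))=-119842679548315944649 /15366400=-7799008196345.01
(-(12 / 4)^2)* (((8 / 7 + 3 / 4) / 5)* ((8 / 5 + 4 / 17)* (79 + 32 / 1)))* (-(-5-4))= -18584397 / 2975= -6246.86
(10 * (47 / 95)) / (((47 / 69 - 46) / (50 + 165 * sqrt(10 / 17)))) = -1070190 * sqrt(170) / 1010021 - 324300 / 59413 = -19.27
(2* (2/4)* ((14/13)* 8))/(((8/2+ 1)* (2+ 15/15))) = 112/195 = 0.57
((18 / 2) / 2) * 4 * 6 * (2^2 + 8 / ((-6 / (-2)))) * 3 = 2160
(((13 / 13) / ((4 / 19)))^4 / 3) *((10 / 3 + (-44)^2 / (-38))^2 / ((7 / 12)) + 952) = 1655198357 / 2016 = 821030.93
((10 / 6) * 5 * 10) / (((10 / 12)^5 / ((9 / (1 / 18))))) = 839808 / 25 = 33592.32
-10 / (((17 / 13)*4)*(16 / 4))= -65 / 136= -0.48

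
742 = 742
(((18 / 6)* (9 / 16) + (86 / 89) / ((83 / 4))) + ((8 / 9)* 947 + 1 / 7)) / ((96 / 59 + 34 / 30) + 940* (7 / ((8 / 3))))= 1853170503745 / 5426169958776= 0.34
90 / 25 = 18 / 5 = 3.60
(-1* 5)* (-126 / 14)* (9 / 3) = 135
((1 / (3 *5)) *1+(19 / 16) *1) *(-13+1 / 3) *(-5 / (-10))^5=-5719 / 11520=-0.50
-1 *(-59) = 59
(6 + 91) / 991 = 97 / 991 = 0.10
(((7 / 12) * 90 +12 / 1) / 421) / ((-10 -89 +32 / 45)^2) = 261225 / 16471986218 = 0.00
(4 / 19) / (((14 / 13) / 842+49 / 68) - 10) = -1488656 / 65606753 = -0.02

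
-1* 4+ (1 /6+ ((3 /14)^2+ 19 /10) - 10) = -11.89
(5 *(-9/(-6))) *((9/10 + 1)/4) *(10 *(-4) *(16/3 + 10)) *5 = -10925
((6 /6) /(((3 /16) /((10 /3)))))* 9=160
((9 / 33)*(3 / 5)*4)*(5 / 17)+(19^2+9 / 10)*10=3619.19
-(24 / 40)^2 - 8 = -209 / 25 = -8.36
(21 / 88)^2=0.06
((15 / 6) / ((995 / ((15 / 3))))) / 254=0.00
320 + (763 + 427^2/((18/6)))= 185578/3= 61859.33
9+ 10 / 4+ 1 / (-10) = 57 / 5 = 11.40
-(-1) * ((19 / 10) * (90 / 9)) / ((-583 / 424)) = -152 / 11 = -13.82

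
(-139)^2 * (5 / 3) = 96605 / 3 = 32201.67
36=36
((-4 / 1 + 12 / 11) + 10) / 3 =26 / 11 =2.36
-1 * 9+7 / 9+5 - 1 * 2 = -47 / 9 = -5.22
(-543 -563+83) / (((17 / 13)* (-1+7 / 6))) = -79794 / 17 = -4693.76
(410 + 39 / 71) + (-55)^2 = 243924 / 71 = 3435.55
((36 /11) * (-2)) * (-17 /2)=612 /11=55.64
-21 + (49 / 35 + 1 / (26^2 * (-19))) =-1258717 / 64220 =-19.60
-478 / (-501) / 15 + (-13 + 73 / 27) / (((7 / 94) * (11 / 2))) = -43530022 / 1735965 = -25.08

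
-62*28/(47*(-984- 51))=1736/48645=0.04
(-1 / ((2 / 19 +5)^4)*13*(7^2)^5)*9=-4307057460216693 / 88529281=-48651219.25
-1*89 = -89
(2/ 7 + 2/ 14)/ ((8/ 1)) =3/ 56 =0.05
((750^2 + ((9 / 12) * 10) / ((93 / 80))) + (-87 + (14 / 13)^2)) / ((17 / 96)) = 16639180704 / 5239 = 3176022.28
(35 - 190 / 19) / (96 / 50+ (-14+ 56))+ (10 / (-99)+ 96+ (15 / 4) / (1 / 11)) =1108907 / 8052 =137.72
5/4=1.25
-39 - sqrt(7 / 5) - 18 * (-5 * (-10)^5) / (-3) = 2999959.82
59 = 59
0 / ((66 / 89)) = 0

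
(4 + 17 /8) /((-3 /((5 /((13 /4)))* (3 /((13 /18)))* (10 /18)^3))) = -30625 /13689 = -2.24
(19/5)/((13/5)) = 19/13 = 1.46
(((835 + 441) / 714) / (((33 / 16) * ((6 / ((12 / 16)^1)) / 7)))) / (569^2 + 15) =29 / 12384432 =0.00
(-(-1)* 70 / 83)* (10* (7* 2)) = 9800 / 83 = 118.07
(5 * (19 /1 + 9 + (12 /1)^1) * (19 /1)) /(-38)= -100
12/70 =6/35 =0.17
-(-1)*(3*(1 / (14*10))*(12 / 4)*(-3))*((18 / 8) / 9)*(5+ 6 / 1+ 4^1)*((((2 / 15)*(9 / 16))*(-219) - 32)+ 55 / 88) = 19359 / 560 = 34.57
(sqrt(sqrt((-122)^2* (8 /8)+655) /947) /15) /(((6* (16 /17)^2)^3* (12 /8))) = 24137569* 15539^(1 /4)* sqrt(947) /77215794462720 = 0.00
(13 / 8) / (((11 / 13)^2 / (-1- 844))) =-1856465 / 968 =-1917.84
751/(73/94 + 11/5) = 352970/1399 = 252.30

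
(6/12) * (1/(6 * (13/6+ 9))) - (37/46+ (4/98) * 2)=-66336/75509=-0.88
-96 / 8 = -12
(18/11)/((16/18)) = 81/44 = 1.84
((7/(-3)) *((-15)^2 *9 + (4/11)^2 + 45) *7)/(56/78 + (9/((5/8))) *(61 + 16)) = -56985565/1869934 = -30.47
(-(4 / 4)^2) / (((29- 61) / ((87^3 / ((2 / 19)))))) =12511557 / 64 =195493.08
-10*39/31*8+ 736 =19696/31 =635.35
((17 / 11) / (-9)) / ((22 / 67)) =-1139 / 2178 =-0.52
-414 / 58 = -207 / 29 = -7.14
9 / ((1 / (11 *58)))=5742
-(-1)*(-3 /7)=-3 /7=-0.43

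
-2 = -2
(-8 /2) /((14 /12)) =-3.43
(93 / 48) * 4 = 31 / 4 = 7.75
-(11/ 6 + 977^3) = -5595449009/ 6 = -932574834.83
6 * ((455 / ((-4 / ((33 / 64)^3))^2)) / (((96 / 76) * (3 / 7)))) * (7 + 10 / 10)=26051061381345 / 549755813888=47.39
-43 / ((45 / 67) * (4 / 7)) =-20167 / 180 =-112.04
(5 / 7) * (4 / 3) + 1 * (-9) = -169 / 21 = -8.05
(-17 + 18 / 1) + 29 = 30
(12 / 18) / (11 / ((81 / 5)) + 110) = 54 / 8965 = 0.01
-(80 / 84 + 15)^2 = -112225 / 441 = -254.48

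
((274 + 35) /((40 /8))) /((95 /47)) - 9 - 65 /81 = 799213 /38475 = 20.77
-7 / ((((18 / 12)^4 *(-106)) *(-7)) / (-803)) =6424 / 4293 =1.50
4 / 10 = 2 / 5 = 0.40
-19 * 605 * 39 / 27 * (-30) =1494350 / 3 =498116.67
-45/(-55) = 9/11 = 0.82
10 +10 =20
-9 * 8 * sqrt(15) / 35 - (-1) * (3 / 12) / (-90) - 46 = -53.97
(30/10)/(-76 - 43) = -3/119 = -0.03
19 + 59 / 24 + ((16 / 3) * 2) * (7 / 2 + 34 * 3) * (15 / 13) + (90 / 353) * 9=145623415 / 110136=1322.21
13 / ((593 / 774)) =10062 / 593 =16.97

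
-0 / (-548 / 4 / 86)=0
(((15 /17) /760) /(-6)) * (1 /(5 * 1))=-1 /25840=-0.00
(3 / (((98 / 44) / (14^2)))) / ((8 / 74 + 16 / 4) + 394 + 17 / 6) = 0.66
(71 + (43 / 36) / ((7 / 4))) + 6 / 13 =59086 / 819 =72.14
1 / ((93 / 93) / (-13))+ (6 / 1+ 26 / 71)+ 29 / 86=-38447 / 6106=-6.30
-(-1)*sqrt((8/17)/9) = 2*sqrt(34)/51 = 0.23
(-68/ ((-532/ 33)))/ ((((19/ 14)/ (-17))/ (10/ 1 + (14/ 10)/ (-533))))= -508188582/ 962065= -528.23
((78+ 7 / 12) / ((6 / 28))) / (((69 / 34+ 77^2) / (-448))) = -50273216 / 1814895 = -27.70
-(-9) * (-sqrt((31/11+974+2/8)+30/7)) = -9 * sqrt(23273789)/154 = -281.94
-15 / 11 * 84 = -1260 / 11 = -114.55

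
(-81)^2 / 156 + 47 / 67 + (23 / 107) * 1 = 16020243 / 372788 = 42.97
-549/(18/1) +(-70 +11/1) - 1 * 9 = -197/2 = -98.50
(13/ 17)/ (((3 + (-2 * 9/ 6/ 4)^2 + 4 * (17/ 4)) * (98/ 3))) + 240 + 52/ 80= 1319042581/ 5481140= 240.65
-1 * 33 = -33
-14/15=-0.93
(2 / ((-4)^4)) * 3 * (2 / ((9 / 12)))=1 / 16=0.06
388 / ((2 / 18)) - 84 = 3408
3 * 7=21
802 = 802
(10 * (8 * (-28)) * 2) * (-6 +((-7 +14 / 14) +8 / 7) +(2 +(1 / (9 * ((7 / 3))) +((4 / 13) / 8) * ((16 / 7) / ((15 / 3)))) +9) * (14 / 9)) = -9993728 / 351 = -28472.16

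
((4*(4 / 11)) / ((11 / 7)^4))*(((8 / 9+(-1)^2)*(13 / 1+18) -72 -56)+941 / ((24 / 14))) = 114.37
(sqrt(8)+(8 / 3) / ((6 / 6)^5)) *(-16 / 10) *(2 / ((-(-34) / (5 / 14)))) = -8 *sqrt(2) / 119 - 32 / 357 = -0.18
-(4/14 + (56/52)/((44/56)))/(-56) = 0.03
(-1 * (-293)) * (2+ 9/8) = 7325/8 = 915.62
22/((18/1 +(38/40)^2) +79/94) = 1.11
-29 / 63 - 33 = -2108 / 63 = -33.46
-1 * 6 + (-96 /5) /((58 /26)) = -2118 /145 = -14.61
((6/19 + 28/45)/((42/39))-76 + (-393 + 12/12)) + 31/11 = -30567902/65835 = -464.31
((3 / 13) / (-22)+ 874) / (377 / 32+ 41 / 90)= 179971920 / 2519803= 71.42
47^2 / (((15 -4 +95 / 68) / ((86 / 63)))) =12918232 / 53109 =243.24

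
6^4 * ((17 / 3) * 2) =14688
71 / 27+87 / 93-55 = -43051 / 837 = -51.43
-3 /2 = -1.50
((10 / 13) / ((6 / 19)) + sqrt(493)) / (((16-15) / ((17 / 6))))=1615 / 234 + 17* sqrt(493) / 6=69.81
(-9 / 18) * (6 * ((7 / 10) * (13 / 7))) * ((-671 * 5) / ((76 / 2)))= 26169 / 76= 344.33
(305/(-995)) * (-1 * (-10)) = -610/199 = -3.07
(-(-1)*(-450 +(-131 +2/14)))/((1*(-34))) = 2033/119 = 17.08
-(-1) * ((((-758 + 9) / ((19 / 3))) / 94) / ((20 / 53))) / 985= -0.00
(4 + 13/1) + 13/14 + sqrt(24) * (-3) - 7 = 153/14 - 6 * sqrt(6) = -3.77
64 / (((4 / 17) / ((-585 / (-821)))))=193.81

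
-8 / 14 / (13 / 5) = -20 / 91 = -0.22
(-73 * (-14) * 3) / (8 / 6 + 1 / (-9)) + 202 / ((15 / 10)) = 87226 / 33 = 2643.21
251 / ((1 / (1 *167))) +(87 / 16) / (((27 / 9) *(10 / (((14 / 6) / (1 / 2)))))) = 10060283 / 240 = 41917.85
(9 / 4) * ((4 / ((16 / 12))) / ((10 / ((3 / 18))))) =9 / 80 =0.11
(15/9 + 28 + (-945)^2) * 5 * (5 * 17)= 1138644700/3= 379548233.33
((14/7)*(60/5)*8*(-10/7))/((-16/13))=1560/7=222.86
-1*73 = -73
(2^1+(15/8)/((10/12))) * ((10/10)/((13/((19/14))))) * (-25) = -8075/728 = -11.09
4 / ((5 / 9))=36 / 5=7.20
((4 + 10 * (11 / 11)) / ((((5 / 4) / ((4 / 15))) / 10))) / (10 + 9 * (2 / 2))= 448 / 285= 1.57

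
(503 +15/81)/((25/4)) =54344/675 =80.51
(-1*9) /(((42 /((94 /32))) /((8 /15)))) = -47 /140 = -0.34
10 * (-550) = -5500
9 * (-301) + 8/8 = -2708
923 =923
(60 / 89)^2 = 3600 / 7921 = 0.45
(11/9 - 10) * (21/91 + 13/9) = -15484/1053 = -14.70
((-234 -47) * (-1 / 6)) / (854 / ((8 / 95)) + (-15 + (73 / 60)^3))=10116000 / 2187659017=0.00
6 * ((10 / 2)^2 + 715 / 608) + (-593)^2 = 106949041 / 304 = 351806.06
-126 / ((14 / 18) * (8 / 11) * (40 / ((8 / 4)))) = -891 / 80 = -11.14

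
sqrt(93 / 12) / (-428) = -sqrt(31) / 856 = -0.01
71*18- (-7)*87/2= 3165/2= 1582.50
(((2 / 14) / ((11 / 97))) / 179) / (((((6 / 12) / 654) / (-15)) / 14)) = -3806280 / 1969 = -1933.10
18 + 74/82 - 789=-31574/41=-770.10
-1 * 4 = -4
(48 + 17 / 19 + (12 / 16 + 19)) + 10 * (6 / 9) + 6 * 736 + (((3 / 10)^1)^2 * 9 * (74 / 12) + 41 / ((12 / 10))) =51647393 / 11400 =4530.47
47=47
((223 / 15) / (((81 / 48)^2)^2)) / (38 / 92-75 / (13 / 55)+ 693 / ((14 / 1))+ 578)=4369743872 / 740331856665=0.01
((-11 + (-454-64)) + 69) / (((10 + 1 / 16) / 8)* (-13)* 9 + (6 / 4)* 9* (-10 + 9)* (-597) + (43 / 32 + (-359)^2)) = -58880 / 17509719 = -0.00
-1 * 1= -1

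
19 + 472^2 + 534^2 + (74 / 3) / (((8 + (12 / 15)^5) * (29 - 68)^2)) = 30159433839629 / 59373756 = 507959.00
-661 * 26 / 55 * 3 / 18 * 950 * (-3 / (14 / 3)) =2449005 / 77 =31805.26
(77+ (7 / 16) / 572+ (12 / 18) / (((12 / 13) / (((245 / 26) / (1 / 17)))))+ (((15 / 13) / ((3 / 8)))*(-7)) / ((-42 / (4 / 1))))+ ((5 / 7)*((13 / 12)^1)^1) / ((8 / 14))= 16152419 / 82368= 196.10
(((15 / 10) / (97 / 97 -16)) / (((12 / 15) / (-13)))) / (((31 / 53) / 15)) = 41.67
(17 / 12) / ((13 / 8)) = 34 / 39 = 0.87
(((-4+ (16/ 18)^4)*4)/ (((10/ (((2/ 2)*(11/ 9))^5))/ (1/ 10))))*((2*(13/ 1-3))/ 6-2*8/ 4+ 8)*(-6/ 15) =156946132112/ 145282683375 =1.08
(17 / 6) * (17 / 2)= 289 / 12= 24.08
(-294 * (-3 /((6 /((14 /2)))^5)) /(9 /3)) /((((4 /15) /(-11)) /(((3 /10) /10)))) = -9058973 /11520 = -786.37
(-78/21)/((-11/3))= 78/77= 1.01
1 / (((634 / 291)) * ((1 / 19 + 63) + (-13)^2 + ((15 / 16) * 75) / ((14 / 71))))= 619248 / 794161397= 0.00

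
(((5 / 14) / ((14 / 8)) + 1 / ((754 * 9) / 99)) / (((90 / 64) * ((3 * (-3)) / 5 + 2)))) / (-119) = -43088 / 6594861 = -0.01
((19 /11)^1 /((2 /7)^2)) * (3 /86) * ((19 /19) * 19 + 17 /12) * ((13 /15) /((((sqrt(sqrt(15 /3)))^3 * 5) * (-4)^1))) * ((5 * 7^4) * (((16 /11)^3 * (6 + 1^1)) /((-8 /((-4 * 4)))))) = -637909819456 * 5^(1 /4) /9443445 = -101011.62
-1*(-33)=33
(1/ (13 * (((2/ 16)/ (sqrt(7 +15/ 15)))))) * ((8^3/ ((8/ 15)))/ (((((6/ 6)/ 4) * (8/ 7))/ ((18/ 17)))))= 967680 * sqrt(2)/ 221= 6192.34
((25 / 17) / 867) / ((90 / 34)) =5 / 7803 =0.00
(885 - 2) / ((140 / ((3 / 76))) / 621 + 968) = 1645029 / 1814024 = 0.91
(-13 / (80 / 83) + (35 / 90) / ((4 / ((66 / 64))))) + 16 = 10033 / 3840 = 2.61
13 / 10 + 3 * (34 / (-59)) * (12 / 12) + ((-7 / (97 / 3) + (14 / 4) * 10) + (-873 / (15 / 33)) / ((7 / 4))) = -425900919 / 400610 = -1063.13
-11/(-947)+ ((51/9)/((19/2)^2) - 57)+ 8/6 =-19005160/341867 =-55.59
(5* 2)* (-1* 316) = -3160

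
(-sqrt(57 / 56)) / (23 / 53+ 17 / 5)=-265* sqrt(798) / 28448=-0.26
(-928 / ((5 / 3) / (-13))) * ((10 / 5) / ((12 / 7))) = 42224 / 5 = 8444.80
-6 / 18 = -1 / 3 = -0.33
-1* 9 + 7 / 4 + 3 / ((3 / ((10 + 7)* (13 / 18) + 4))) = 325 / 36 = 9.03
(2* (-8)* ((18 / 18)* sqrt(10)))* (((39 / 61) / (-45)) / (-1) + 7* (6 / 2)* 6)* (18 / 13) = -11069088* sqrt(10) / 3965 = -8828.13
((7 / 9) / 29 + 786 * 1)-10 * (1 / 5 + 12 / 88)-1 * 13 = 2209703 / 2871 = 769.66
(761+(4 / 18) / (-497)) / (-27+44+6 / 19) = 64675069 / 1471617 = 43.95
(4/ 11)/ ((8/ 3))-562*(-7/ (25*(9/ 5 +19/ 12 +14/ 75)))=49609/ 1122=44.21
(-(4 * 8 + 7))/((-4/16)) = 156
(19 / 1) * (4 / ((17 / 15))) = 1140 / 17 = 67.06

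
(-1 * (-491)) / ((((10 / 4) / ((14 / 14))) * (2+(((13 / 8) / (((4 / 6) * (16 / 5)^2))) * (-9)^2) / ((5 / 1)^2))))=70.87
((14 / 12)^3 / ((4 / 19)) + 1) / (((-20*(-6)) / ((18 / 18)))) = 7381 / 103680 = 0.07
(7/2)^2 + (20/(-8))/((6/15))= 6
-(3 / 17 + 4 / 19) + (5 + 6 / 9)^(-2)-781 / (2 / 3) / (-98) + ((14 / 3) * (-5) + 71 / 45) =-491925739 / 48430620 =-10.16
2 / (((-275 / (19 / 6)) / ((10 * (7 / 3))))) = -0.54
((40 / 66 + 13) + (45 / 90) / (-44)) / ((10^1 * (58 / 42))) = 25123 / 25520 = 0.98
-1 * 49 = -49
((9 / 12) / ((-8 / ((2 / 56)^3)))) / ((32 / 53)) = -159 / 22478848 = -0.00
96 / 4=24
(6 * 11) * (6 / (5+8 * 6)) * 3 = 1188 / 53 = 22.42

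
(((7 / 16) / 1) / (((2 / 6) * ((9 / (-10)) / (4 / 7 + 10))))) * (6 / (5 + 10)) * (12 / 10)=-7.40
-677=-677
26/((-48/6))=-13/4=-3.25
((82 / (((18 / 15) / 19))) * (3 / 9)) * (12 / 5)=3116 / 3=1038.67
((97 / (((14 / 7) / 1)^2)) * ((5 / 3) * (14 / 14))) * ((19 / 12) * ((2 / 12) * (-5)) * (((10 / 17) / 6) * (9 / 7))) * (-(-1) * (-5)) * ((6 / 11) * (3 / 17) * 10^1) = 5759375 / 178024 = 32.35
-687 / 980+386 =377593 / 980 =385.30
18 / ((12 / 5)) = 15 / 2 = 7.50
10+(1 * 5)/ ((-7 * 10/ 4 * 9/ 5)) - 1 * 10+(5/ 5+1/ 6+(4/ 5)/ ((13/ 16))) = 16319/ 8190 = 1.99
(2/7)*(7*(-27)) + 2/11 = -592/11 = -53.82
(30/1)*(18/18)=30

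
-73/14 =-5.21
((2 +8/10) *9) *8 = 1008/5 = 201.60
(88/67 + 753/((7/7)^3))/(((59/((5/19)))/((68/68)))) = 252695/75107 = 3.36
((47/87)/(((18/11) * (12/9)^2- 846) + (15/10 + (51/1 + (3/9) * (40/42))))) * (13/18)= -47047/95292753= -0.00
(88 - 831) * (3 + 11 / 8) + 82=-25349 / 8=-3168.62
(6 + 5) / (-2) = -11 / 2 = -5.50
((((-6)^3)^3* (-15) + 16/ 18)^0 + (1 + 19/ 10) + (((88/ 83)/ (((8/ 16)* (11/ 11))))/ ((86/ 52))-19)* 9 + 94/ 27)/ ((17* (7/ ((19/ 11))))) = -2784412627/ 1261391670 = -2.21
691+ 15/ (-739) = 510634/ 739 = 690.98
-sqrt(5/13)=-sqrt(65)/13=-0.62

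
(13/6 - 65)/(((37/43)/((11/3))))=-178321/666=-267.75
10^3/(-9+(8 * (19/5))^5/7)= 21875000/81136615157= 0.00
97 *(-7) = -679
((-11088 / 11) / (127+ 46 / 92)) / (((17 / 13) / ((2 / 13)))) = -1344 / 1445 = -0.93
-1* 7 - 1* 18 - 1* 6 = -31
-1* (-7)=7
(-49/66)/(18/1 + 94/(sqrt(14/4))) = 1029/169444-2303 * sqrt(14)/508332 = -0.01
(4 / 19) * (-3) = -12 / 19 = -0.63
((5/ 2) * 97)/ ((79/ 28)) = 6790/ 79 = 85.95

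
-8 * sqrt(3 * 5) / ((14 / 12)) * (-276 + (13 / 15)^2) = 990896 * sqrt(15) / 525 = 7309.95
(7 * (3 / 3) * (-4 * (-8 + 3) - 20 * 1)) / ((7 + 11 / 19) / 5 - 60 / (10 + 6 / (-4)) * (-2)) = 0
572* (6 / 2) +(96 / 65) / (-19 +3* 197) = 15950244 / 9295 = 1716.00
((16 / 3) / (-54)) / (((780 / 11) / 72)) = -176 / 1755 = -0.10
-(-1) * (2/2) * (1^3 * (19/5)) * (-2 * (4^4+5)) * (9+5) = -138852/5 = -27770.40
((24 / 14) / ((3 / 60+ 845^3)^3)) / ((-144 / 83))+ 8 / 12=8199873425618809030708942426338 / 12299810138428213546063413722507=0.67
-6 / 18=-1 / 3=-0.33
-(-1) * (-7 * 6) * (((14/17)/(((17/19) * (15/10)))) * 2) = -14896/289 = -51.54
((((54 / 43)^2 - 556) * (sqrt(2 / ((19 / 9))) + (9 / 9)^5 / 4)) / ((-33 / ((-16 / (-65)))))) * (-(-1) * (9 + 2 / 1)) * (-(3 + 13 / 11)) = -58038016 * sqrt(38) / 1932205 - 14509504 / 305085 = -232.72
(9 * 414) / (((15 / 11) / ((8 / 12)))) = 9108 / 5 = 1821.60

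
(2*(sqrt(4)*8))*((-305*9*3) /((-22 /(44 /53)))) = 527040 /53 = 9944.15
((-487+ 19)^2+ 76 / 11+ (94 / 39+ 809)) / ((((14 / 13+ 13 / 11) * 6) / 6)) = 94312355 / 969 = 97329.57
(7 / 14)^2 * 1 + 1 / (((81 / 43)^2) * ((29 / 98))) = 915077 / 761076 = 1.20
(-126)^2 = 15876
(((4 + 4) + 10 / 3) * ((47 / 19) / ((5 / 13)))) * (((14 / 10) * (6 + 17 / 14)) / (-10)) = -1049087 / 14250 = -73.62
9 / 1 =9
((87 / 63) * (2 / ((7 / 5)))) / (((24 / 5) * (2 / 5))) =1.03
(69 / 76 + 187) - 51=10405 / 76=136.91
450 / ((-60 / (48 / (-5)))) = 72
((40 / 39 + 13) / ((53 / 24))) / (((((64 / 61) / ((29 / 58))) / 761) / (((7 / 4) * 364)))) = 1244222063 / 848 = 1467243.00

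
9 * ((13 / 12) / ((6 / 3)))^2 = 169 / 64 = 2.64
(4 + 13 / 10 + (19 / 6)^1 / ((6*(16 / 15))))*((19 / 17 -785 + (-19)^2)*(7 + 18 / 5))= -2119597571 / 81600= -25975.46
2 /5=0.40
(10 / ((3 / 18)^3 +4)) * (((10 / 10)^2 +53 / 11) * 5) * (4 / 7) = 552960 / 13321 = 41.51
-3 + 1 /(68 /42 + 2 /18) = -264 /109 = -2.42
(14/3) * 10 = 140/3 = 46.67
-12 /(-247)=12 /247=0.05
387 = 387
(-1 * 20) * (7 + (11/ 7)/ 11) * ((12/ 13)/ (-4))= 3000/ 91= 32.97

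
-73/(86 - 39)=-73/47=-1.55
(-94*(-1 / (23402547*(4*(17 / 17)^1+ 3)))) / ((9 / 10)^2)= 9400 / 13269244149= 0.00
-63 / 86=-0.73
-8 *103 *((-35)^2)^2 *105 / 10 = -12983407500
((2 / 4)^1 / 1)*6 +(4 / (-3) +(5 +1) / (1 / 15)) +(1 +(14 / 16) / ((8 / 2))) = 8917 / 96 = 92.89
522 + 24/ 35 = 18294/ 35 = 522.69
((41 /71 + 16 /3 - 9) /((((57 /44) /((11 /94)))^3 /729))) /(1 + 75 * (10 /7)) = -12500134416 /814349336657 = -0.02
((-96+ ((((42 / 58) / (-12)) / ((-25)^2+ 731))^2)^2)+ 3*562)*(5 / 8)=4866736621472791393087205 / 4897345027897148571648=993.75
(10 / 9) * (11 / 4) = 55 / 18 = 3.06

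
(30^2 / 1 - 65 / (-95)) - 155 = 14168 / 19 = 745.68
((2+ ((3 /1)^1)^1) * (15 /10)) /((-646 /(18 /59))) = -135 /38114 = -0.00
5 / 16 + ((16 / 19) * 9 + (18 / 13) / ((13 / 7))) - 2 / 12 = 1305517 / 154128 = 8.47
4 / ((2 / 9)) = 18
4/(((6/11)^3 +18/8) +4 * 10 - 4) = 21296/204507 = 0.10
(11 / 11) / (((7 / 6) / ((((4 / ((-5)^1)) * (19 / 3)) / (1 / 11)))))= -1672 / 35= -47.77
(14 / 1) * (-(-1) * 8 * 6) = 672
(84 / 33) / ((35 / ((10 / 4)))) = 2 / 11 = 0.18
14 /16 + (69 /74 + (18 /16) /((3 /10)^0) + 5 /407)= 2397 /814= 2.94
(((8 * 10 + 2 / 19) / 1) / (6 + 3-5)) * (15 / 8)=11415 / 304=37.55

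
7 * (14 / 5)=98 / 5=19.60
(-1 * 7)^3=-343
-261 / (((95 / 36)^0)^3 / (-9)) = 2349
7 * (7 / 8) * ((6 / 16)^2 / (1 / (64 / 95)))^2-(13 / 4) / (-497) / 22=0.06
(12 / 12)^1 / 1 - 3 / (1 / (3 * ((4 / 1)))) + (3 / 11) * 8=-361 / 11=-32.82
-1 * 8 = -8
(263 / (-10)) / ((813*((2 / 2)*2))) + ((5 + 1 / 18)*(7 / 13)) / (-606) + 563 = 4160512979 / 7390170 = 562.98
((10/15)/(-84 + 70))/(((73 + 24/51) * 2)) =-0.00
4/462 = 2/231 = 0.01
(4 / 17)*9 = 36 / 17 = 2.12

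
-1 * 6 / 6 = -1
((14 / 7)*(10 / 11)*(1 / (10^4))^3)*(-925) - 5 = -110000000037 / 22000000000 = -5.00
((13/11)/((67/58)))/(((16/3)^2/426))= 722709/47168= 15.32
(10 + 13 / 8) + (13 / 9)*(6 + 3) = 197 / 8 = 24.62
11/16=0.69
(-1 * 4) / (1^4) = -4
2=2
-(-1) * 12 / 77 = 12 / 77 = 0.16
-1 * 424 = -424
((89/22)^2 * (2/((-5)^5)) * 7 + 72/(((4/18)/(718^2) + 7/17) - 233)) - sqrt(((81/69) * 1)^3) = -81 * sqrt(69)/529 - 531195256240241/1387373675393750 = -1.65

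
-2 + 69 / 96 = -41 / 32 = -1.28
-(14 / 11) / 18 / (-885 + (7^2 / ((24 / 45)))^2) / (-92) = 112 / 1101123045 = 0.00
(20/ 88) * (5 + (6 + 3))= 35/ 11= 3.18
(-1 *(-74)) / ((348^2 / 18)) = 37 / 3364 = 0.01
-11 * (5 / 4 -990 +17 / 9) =390797 / 36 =10855.47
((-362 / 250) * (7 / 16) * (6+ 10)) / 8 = -1267 / 1000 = -1.27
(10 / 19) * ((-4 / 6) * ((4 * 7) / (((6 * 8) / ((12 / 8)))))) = -35 / 114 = -0.31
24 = 24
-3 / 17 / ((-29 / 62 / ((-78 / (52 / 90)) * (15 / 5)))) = -75330 / 493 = -152.80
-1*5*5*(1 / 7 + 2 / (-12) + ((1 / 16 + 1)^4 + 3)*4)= -146862925 / 344064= -426.85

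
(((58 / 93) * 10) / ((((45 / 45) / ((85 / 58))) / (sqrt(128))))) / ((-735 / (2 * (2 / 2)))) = -2720 * sqrt(2) / 13671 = -0.28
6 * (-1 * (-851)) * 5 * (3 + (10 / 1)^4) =255376590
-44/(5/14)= -123.20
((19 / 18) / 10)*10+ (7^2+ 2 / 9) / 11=365 / 66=5.53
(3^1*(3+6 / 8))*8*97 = 8730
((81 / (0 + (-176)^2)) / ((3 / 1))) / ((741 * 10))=9 / 76510720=0.00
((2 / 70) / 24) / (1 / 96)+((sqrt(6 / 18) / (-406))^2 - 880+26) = -2111266579 / 2472540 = -853.89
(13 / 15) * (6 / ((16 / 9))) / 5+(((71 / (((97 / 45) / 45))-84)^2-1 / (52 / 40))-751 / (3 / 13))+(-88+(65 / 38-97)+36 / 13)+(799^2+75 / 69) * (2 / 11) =56110653669682813 / 27137437800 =2067647.44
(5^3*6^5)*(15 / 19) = 14580000 / 19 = 767368.42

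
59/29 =2.03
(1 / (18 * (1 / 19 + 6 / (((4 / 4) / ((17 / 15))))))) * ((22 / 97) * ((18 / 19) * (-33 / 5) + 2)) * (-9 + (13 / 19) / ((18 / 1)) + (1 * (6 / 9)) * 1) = 6303814 / 97183233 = 0.06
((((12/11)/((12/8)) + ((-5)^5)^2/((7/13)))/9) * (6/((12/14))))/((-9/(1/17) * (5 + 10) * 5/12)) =-328584572/22275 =-14751.27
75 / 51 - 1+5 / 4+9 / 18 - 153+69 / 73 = -743777 / 4964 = -149.83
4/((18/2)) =4/9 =0.44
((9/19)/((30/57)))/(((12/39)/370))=4329/4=1082.25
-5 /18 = -0.28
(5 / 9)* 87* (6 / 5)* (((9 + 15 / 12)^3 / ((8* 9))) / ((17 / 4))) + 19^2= 5533621 / 9792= 565.12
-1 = -1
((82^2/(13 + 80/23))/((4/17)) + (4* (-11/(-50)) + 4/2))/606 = 16459063/5741850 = 2.87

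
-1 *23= -23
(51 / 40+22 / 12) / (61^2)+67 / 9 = 9973399 / 1339560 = 7.45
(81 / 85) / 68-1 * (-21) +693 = 4127001 / 5780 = 714.01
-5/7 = -0.71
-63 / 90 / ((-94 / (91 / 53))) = 637 / 49820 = 0.01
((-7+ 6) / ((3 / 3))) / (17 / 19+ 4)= -19 / 93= -0.20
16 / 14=8 / 7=1.14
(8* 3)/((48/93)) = 93/2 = 46.50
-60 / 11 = -5.45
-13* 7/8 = -91/8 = -11.38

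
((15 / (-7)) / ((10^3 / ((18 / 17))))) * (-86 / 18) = 129 / 11900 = 0.01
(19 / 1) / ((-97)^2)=19 / 9409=0.00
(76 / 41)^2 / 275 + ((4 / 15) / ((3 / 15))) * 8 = 14810128 / 1386825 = 10.68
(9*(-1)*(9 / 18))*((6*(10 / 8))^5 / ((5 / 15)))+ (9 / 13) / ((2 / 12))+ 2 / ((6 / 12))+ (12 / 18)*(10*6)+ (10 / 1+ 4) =-320299.17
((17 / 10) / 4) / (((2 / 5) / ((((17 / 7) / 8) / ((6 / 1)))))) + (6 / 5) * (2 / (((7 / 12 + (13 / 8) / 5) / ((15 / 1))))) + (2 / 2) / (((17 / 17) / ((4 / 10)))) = 117451073 / 2929920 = 40.09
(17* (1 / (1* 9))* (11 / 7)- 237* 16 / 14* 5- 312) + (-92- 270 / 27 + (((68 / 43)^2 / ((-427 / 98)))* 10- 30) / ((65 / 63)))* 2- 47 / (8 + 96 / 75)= -41611391562305 / 21430812312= -1941.66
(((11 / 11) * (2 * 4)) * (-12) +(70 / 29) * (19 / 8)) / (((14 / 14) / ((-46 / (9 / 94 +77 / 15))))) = 169787265 / 213817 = 794.08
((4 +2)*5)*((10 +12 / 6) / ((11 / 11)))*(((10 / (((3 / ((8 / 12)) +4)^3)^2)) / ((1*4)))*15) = 864000 / 24137569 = 0.04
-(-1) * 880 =880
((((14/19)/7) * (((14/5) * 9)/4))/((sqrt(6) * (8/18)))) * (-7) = -1323 * sqrt(6)/760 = -4.26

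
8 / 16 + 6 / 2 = 7 / 2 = 3.50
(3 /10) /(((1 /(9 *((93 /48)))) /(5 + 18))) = 19251 /160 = 120.32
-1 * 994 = -994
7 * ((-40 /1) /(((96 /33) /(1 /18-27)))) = 186725 /72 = 2593.40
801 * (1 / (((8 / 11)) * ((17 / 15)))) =132165 / 136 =971.80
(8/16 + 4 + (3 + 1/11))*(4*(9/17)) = 3006/187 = 16.07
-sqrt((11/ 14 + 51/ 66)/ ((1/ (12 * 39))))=-12 * sqrt(30030)/ 77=-27.01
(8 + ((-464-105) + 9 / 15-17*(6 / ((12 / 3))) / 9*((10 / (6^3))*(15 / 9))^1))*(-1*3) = 5449213 / 3240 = 1681.86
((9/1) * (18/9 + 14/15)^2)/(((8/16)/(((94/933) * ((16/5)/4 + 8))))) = 16014592/116625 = 137.32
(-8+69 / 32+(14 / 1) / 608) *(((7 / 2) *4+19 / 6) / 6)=-364517 / 21888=-16.65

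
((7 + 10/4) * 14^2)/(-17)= -1862/17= -109.53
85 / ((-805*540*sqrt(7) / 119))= -0.01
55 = 55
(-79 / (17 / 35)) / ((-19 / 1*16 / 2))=2765 / 2584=1.07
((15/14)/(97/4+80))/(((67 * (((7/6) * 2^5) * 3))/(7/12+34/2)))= 1055/43808352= 0.00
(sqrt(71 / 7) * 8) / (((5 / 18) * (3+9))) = 12 * sqrt(497) / 35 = 7.64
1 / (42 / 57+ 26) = 19 / 508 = 0.04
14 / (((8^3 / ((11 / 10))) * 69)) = 77 / 176640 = 0.00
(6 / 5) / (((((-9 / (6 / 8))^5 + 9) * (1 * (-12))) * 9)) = 1 / 22394070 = 0.00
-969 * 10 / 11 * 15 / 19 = -7650 / 11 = -695.45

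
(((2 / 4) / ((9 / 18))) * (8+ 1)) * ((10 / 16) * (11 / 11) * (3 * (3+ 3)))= 405 / 4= 101.25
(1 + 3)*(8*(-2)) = -64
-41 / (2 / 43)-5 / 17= -29981 / 34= -881.79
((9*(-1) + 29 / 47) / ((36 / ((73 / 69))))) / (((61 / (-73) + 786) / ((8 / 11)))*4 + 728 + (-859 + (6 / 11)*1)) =-11547943 / 196307296389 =-0.00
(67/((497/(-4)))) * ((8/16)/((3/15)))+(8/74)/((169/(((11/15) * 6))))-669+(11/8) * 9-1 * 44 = -87261672037/124309640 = -701.97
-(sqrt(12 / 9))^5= -32 * sqrt(3) / 27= -2.05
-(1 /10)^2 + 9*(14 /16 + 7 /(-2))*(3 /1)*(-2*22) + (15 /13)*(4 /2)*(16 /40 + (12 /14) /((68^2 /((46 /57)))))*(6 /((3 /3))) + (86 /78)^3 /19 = 712308917390947 /228004440300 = 3124.10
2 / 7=0.29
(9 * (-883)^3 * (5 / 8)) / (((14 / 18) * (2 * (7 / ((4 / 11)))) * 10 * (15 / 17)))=-316005612633 / 21560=-14657032.13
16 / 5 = 3.20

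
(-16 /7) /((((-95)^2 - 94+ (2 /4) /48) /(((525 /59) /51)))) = -38400 /859949131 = -0.00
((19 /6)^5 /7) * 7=2476099 /7776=318.43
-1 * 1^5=-1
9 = 9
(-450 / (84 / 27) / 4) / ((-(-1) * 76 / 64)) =-4050 / 133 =-30.45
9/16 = 0.56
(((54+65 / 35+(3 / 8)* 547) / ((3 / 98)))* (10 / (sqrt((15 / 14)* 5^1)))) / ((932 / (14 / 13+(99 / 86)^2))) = 94.93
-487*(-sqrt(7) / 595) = 487*sqrt(7) / 595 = 2.17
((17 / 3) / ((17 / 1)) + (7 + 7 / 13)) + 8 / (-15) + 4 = 737 / 65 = 11.34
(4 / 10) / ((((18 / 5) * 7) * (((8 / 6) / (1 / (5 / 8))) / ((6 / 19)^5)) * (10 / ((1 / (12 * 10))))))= 108 / 2166586625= 0.00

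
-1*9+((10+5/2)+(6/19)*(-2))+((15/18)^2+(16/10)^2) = 6.12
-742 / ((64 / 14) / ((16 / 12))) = -2597 / 12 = -216.42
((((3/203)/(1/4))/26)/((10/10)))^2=36/6964321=0.00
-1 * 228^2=-51984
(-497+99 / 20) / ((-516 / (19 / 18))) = 186979 / 185760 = 1.01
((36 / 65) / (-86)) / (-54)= 1 / 8385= 0.00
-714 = -714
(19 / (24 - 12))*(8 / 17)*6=76 / 17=4.47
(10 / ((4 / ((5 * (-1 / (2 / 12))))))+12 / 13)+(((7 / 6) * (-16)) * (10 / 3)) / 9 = -85283 / 1053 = -80.99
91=91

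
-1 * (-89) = 89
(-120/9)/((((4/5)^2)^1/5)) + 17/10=-1537/15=-102.47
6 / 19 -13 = -241 / 19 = -12.68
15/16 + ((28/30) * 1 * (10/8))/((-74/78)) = -173/592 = -0.29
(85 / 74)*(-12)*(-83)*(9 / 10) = 38097 / 37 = 1029.65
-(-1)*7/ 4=7/ 4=1.75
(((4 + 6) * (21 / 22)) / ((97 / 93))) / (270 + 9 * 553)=1085 / 622061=0.00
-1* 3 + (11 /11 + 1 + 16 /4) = 3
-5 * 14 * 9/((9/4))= -280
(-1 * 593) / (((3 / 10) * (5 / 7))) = -8302 / 3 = -2767.33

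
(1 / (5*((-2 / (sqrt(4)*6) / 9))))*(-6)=324 / 5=64.80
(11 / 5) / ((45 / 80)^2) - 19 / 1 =-4879 / 405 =-12.05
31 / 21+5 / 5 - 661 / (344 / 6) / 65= 539717 / 234780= 2.30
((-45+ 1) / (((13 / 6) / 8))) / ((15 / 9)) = -6336 / 65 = -97.48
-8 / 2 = -4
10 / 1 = 10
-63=-63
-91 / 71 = -1.28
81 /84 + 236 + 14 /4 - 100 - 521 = -10655 /28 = -380.54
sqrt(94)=9.70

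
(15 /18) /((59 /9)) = 15 /118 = 0.13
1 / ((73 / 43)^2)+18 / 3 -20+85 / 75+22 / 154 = -6925399 / 559545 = -12.38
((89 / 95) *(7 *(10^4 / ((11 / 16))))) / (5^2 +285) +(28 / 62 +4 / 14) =13988640 / 45353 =308.44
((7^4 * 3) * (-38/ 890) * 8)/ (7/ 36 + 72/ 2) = -39414816/ 579835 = -67.98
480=480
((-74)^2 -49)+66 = 5493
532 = 532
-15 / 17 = -0.88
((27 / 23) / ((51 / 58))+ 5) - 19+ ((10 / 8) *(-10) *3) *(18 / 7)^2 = -260.62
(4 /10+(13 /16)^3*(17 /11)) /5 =276857 /1126400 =0.25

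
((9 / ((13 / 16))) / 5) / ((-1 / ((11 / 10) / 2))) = -396 / 325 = -1.22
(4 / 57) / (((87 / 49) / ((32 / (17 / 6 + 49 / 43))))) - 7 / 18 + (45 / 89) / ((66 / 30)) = 1585324283 / 9952465050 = 0.16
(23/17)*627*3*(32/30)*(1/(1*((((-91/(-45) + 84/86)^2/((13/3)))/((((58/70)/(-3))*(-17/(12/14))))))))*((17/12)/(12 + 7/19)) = 6493908367518/7913580115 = 820.60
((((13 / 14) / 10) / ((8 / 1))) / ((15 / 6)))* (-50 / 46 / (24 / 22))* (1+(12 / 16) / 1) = -143 / 17664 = -0.01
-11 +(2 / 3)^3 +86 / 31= -7.93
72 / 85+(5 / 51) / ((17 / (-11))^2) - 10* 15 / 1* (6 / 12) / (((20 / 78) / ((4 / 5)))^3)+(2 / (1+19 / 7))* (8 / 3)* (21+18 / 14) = -20680304659 / 9211875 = -2244.96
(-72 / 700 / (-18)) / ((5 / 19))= 19 / 875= 0.02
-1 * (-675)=675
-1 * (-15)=15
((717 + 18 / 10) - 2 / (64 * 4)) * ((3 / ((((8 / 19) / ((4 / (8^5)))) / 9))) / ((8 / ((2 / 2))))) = 235993851 / 335544320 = 0.70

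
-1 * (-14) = 14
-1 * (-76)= 76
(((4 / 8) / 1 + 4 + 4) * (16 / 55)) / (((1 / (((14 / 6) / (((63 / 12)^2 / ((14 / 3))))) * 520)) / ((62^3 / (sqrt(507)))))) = 8297627648 * sqrt(3) / 2673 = 5376697.59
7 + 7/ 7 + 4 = 12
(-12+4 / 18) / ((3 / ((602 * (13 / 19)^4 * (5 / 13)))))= -700974820 / 3518667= -199.22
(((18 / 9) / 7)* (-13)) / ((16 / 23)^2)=-6877 / 896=-7.68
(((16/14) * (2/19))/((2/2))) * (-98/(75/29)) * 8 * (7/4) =-90944/1425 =-63.82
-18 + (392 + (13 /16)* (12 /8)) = 12007 /32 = 375.22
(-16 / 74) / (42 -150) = 2 / 999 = 0.00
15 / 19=0.79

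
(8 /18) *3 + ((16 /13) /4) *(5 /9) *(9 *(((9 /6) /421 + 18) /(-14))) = -74141 /114933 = -0.65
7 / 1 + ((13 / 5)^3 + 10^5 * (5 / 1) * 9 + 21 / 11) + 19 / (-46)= 284626649057 / 63250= 4500026.07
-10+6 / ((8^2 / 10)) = -145 / 16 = -9.06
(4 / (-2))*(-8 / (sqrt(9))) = 16 / 3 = 5.33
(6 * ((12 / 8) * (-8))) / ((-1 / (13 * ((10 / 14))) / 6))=28080 / 7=4011.43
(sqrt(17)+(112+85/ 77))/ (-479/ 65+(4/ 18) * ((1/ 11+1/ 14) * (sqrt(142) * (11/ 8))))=-4919831148960/ 318486939683 - 33115972500 * sqrt(142)/ 318486939683 - 3954394080 * sqrt(17)/ 28953358153 - 26617500 * sqrt(2414)/ 28953358153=-17.29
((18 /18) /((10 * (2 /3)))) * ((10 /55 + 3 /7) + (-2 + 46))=2061 /308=6.69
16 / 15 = 1.07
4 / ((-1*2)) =-2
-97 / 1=-97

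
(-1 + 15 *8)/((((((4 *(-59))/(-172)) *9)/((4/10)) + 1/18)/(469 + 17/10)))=216771471/119690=1811.11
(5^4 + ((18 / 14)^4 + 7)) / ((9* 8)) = 1523993 / 172872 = 8.82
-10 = -10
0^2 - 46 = -46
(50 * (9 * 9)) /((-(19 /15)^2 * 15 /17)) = -1032750 /361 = -2860.80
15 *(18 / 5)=54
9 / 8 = 1.12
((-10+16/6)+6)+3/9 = -1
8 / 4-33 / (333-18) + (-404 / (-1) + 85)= 490.90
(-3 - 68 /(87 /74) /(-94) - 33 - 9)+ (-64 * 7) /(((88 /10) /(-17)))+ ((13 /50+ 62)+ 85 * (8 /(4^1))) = 2368886177 /2248950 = 1053.33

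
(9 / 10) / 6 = 3 / 20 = 0.15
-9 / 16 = -0.56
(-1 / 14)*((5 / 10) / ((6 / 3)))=-1 / 56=-0.02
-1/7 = -0.14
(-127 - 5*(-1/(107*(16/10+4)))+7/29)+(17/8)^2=-169923767/1390144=-122.23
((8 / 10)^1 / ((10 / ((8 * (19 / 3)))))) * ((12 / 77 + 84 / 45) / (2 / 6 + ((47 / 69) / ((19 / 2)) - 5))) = -38791616 / 21742875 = -1.78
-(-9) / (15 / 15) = 9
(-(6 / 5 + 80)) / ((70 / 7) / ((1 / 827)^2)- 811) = -406 / 34192395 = -0.00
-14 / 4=-7 / 2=-3.50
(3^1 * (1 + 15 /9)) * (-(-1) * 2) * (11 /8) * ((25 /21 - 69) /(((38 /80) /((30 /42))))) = -6265600 /2793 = -2243.32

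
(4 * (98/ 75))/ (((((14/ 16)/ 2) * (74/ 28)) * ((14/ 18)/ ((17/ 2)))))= 45696/ 925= 49.40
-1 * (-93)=93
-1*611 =-611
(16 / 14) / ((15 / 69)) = 184 / 35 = 5.26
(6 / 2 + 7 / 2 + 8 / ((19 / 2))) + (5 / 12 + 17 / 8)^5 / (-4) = -11604185527 / 605159424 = -19.18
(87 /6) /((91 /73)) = 2117 /182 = 11.63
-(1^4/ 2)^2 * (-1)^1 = 1/ 4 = 0.25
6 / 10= 3 / 5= 0.60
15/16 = 0.94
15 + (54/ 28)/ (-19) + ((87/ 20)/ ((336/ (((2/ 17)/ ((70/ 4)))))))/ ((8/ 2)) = 377278151/ 25323200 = 14.90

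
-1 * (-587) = 587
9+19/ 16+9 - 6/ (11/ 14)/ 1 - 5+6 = 2209/ 176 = 12.55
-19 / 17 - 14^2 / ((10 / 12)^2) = -120427 / 425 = -283.36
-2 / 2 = -1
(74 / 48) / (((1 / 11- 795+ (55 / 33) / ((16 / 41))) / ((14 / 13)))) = -11396 / 5426941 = -0.00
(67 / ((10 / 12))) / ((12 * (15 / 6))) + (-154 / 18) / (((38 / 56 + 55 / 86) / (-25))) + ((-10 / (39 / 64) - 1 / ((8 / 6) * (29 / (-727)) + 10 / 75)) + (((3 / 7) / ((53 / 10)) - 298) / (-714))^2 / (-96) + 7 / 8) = 62774517445519000837 / 458423499789473400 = 136.94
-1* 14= -14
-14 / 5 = -2.80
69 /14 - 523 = -518.07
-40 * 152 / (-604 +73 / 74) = 449920 / 44623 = 10.08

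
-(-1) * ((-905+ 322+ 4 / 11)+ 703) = 1324 / 11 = 120.36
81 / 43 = 1.88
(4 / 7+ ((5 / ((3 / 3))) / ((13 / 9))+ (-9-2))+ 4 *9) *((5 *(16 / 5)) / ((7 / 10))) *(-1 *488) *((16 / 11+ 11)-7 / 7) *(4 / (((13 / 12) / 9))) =-123268309.49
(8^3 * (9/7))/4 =1152/7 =164.57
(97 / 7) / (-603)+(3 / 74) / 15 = -31669 / 1561770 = -0.02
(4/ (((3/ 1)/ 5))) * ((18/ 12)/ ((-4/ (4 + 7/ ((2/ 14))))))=-265/ 2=-132.50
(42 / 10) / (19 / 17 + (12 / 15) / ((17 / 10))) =119 / 45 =2.64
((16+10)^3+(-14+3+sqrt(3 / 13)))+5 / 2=17567.98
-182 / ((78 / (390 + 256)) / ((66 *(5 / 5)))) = -99484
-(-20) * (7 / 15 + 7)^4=629407744 / 10125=62163.73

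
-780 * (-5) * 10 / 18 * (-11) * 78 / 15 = -123933.33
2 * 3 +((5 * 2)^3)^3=1000000006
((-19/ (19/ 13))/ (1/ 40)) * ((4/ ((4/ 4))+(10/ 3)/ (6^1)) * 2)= -42640/ 9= -4737.78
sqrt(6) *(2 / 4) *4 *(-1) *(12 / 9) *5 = -40 *sqrt(6) / 3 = -32.66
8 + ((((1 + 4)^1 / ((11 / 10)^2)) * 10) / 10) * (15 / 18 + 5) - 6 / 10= 57181 / 1815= 31.50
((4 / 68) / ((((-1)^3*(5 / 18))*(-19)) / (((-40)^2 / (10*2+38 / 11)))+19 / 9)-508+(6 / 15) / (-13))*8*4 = -1245393971008 / 76610755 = -16256.12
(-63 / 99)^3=-343 / 1331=-0.26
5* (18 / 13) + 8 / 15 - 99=-17851 / 195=-91.54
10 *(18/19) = 180/19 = 9.47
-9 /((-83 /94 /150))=126900 /83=1528.92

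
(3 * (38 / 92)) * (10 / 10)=57 / 46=1.24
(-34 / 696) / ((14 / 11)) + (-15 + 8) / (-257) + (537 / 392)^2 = 6409349951 / 3435773376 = 1.87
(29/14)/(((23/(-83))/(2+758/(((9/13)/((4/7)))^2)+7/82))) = -406177694861/104797476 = -3875.83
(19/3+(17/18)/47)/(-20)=-1075/3384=-0.32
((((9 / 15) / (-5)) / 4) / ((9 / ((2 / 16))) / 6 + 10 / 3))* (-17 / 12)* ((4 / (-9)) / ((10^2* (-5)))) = 17 / 6900000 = 0.00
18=18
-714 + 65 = -649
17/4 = 4.25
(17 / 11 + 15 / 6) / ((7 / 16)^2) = 11392 / 539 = 21.14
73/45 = 1.62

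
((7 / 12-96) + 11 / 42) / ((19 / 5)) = -39965 / 1596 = -25.04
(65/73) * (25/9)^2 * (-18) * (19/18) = -771875/5913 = -130.54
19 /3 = 6.33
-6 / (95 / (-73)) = 438 / 95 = 4.61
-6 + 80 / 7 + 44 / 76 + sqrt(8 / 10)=6.90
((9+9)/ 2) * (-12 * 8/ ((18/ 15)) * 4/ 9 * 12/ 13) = -295.38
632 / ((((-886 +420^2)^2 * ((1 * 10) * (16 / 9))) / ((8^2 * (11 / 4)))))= 7821 / 38506455245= 0.00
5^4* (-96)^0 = 625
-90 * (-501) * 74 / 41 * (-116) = -387052560 / 41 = -9440306.34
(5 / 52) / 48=5 / 2496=0.00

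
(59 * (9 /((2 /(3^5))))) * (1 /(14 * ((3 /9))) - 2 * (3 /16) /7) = 10368.72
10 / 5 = 2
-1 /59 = -0.02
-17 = -17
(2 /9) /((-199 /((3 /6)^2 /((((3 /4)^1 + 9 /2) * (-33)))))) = 2 /1241163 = 0.00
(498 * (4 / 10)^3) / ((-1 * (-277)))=3984 / 34625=0.12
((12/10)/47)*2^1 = 12/235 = 0.05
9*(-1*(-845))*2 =15210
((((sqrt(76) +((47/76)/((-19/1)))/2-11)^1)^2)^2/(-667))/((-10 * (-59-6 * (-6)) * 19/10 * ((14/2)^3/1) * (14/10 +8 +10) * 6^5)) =-26380044608934136805/5245877353037120412328525824 +180710470075 * sqrt(19)/156697681735240095744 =-0.00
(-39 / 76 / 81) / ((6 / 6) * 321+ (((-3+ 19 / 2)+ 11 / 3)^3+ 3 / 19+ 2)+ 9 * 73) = -0.00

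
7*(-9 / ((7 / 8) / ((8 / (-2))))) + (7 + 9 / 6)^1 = 593 / 2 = 296.50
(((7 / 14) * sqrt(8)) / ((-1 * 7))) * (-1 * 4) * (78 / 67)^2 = 24336 * sqrt(2) / 31423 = 1.10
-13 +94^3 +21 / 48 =13289143 / 16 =830571.44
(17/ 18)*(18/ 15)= 17/ 15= 1.13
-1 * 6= -6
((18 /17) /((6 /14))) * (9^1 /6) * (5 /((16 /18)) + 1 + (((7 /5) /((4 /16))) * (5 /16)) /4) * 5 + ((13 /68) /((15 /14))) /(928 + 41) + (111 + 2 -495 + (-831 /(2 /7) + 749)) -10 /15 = -9533132707 /3953520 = -2411.30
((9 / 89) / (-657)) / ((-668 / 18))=9 / 2169998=0.00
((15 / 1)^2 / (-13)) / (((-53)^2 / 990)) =-222750 / 36517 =-6.10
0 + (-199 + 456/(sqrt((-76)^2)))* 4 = -772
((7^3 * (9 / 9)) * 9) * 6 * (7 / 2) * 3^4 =5250987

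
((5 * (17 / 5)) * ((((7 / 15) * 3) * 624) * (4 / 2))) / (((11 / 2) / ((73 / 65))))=1667904 / 275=6065.11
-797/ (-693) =797/ 693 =1.15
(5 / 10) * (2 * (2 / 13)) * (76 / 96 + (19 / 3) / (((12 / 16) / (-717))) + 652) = -43215 / 52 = -831.06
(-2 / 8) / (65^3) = -1 / 1098500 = -0.00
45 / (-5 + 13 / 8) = -40 / 3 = -13.33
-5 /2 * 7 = -35 /2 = -17.50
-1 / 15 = -0.07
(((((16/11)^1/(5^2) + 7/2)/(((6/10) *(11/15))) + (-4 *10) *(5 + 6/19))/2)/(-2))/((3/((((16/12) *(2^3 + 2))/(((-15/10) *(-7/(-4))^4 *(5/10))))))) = -1605114880/49679091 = -32.31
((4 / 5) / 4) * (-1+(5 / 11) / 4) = -39 / 220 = -0.18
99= 99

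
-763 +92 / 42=-15977 / 21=-760.81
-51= -51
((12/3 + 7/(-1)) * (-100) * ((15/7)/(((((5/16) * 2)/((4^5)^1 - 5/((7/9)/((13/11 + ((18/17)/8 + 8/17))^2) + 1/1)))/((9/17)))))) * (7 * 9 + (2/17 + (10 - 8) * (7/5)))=1478098403687187360/40372106719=36611872.00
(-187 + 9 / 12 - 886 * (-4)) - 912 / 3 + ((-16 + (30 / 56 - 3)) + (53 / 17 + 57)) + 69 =3164.40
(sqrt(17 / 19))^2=17 / 19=0.89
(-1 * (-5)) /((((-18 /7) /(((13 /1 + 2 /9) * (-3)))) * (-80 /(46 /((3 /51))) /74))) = -12051011 /216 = -55791.72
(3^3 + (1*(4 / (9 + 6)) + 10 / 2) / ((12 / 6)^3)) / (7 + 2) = 3319 / 1080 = 3.07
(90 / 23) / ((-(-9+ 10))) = -90 / 23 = -3.91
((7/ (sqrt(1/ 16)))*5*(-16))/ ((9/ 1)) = -2240/ 9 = -248.89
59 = 59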